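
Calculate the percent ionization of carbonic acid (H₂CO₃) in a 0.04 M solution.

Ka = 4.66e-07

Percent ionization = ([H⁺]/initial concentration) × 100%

Using Ka equilibrium: x² + Ka×x - Ka×C = 0. Solving: [H⁺] = 1.3630e-04. Percent = (1.3630e-04/0.04) × 100

Percent ionization = 0.341%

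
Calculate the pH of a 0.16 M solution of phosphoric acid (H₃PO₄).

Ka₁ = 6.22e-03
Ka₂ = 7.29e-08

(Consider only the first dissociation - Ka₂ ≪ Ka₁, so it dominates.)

First dissociation dominates. From Ka₁ = [H⁺][HA⁻]/[H₂A], x² + Ka₁·x − Ka₁·C = 0 with C = 0.16 M and Ka₁ = 6.22e-03. Solving: [H⁺] = (−Ka₁ + √(Ka₁² + 4·Ka₁·C)) / 2 = 2.8590e-02 M. pH = -log(2.8590e-02) = 1.54.

pH = 1.54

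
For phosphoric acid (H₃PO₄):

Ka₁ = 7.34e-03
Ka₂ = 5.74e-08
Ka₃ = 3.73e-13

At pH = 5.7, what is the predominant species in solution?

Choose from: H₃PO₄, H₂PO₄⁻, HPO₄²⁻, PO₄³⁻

pKa₁ = 2.13, pKa₂ = 7.24, pKa₃ = 12.43. For a polyprotic acid the predominant species crosses at each pKa: below pKa_n the protonated form dominates, above it the deprotonated form does. At pH = 5.7, the predominant species is H₂PO₄⁻.

H₂PO₄⁻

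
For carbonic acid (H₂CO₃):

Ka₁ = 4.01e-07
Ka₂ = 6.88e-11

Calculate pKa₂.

pKa₂ = -log(Ka₂) = -log(6.88e-11) = 10.16.

pK_{a2} = 10.16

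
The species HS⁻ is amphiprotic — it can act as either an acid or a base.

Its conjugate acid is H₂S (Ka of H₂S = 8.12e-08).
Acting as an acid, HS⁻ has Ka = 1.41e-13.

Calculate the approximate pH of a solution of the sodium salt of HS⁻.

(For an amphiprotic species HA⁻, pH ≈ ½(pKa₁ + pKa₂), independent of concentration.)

pKa₁ = -log(8.12e-08) = 7.09; pKa₂ = -log(1.41e-13) = 12.85. For an amphiprotic species, pH ≈ ½(pKa₁ + pKa₂) = ½(7.09 + 12.85) = 9.97.

pH = 9.97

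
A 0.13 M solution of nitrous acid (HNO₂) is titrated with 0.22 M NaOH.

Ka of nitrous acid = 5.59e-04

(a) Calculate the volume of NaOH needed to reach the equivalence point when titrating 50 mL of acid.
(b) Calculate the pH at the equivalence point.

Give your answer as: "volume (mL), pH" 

moles acid = 0.13 × 50/1000 = 0.0065 mol; V_base = moles/0.22 × 1000 = 29.5 mL. At equivalence only the conjugate base is present: [A⁻] = 0.0065/0.080 = 8.1714e-02 M. Kb = Kw/Ka = 1.79e-11; [OH⁻] = √(Kb × [A⁻]) = 1.2090e-06; pOH = 5.92; pH = 14 - pOH = 8.08.

V = 29.5 mL, pH = 8.08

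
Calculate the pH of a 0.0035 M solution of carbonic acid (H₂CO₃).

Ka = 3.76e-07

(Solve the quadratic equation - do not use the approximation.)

x² + Ka×x - Ka×C = 0. Using quadratic formula: [H⁺] = 3.6089e-05

pH = 4.44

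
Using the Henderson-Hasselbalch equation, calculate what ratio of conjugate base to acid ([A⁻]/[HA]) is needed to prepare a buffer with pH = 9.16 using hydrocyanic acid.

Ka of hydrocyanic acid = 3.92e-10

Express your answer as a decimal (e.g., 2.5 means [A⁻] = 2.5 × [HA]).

pKa = -log(3.92e-10) = 9.4067. pH = pKa + log([A⁻]/[HA]), so log([A⁻]/[HA]) = pH − pKa = 9.16 − 9.4067 = -0.2467. [A⁻]/[HA] = 10^(-0.2467) = 0.567

[A⁻]/[HA] = 0.567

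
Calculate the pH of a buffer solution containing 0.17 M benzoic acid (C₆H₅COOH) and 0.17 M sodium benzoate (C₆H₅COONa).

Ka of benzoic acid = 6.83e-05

pKa = -log(6.83e-05) = 4.17. pH = pKa + log([A⁻]/[HA]) = 4.17 + log(0.17/0.17)

pH = 4.17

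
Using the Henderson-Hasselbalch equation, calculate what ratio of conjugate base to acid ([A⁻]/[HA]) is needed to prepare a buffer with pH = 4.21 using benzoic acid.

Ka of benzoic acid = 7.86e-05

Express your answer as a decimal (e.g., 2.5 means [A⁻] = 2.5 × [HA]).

pKa = -log(7.86e-05) = 4.1046. pH = pKa + log([A⁻]/[HA]), so log([A⁻]/[HA]) = pH − pKa = 4.21 − 4.1046 = 0.1054. [A⁻]/[HA] = 10^(0.1054) = 1.27

[A⁻]/[HA] = 1.27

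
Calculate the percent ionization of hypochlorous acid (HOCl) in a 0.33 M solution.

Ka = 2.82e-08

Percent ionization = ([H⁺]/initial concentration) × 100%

Using Ka equilibrium: x² + Ka×x - Ka×C = 0. Solving: [H⁺] = 9.6454e-05. Percent = (9.6454e-05/0.33) × 100

Percent ionization = 0.0292%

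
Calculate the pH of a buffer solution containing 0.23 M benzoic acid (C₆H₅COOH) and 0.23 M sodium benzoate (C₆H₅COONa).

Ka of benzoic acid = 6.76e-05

pKa = -log(6.76e-05) = 4.17. pH = pKa + log([A⁻]/[HA]) = 4.17 + log(0.23/0.23)

pH = 4.17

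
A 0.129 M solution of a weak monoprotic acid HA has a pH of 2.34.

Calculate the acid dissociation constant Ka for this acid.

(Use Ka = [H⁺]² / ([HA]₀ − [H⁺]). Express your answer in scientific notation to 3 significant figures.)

[H⁺] = 10^(−pH) = 10^(−2.34) = 4.571e-03 M. For HA ⇌ H⁺ + A⁻, Ka = [H⁺][A⁻]/[HA] = [H⁺]² / ([HA]₀ − [H⁺]) = (4.571e-03)² / (0.129 − 4.571e-03) = 1.68e-04.

K_a = 1.68e-04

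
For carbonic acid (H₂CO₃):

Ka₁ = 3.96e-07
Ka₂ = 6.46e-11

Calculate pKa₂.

pKa₂ = -log(Ka₂) = -log(6.46e-11) = 10.19.

pK_{a2} = 10.19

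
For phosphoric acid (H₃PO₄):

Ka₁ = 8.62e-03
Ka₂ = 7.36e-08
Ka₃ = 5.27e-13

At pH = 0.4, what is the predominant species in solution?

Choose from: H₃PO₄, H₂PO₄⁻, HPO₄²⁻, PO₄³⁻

pKa₁ = 2.06, pKa₂ = 7.13, pKa₃ = 12.28. For a polyprotic acid the predominant species crosses at each pKa: below pKa_n the protonated form dominates, above it the deprotonated form does. At pH = 0.4, the predominant species is H₃PO₄.

H₃PO₄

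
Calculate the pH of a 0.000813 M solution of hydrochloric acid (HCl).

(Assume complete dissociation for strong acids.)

[H⁺] = 0.000813 M for strong acid. pH = -log[H⁺] = -log(0.000813)

pH = 3.09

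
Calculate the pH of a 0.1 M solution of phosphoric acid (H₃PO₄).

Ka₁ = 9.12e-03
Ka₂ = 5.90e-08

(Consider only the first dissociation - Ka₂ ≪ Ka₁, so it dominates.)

First dissociation dominates. From Ka₁ = [H⁺][HA⁻]/[H₂A], x² + Ka₁·x − Ka₁·C = 0 with C = 0.1 M and Ka₁ = 9.12e-03. Solving: [H⁺] = (−Ka₁ + √(Ka₁² + 4·Ka₁·C)) / 2 = 2.5982e-02 M. pH = -log(2.5982e-02) = 1.59.

pH = 1.59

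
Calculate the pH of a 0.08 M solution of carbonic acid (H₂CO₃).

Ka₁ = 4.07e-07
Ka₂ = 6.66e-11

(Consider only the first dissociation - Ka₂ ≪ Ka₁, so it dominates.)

First dissociation dominates. From Ka₁ = [H⁺][HA⁻]/[H₂A], x² + Ka₁·x − Ka₁·C = 0 with C = 0.08 M and Ka₁ = 4.07e-07. Solving: [H⁺] = (−Ka₁ + √(Ka₁² + 4·Ka₁·C)) / 2 = 1.8024e-04 M. pH = -log(1.8024e-04) = 3.74.

pH = 3.74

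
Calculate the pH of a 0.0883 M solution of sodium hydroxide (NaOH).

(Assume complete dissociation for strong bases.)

[OH⁻] = 0.0883 M for strong base. pOH = -log[OH⁻] = 1.05, pH = 14 - pOH

pH = 12.95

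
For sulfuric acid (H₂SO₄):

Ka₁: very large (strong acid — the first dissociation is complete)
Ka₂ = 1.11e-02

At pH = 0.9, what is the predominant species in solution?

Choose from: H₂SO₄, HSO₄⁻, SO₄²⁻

The first dissociation is complete, so H₂SO₄ itself is never the predominant species in water; pKa₂ = -log(1.11e-02) = 1.95. For a polyprotic acid the predominant species crosses at each pKa: below pKa_n the protonated form dominates, above it the deprotonated form does. At pH = 0.9, the predominant species is HSO₄⁻.

HSO₄⁻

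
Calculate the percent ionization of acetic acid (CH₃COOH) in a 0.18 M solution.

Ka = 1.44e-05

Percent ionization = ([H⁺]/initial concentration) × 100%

Using Ka equilibrium: x² + Ka×x - Ka×C = 0. Solving: [H⁺] = 1.6028e-03. Percent = (1.6028e-03/0.18) × 100

Percent ionization = 0.89%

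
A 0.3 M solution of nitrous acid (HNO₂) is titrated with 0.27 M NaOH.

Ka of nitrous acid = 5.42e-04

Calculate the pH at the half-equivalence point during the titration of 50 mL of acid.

At half-equivalence [HA] = [A⁻], so Henderson-Hasselbalch gives pH = pKa = -log(5.42e-04) = 3.27.

pH = pKa = 3.27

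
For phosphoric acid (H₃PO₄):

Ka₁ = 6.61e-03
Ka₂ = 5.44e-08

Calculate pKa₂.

pKa₂ = -log(Ka₂) = -log(5.44e-08) = 7.26.

pK_{a2} = 7.26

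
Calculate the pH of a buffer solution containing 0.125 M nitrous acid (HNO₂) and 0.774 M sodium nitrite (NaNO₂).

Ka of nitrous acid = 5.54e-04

pKa = -log(5.54e-04) = 3.26. pH = pKa + log([A⁻]/[HA]) = 3.26 + log(0.774/0.125)

pH = 4.05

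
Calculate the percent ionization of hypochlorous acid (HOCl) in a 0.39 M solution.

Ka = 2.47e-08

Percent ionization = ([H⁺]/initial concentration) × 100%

Using Ka equilibrium: x² + Ka×x - Ka×C = 0. Solving: [H⁺] = 9.8135e-05. Percent = (9.8135e-05/0.39) × 100

Percent ionization = 0.0252%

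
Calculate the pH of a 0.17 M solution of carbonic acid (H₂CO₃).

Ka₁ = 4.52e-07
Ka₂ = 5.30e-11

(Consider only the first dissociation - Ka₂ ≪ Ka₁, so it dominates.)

First dissociation dominates. From Ka₁ = [H⁺][HA⁻]/[H₂A], x² + Ka₁·x − Ka₁·C = 0 with C = 0.17 M and Ka₁ = 4.52e-07. Solving: [H⁺] = (−Ka₁ + √(Ka₁² + 4·Ka₁·C)) / 2 = 2.7697e-04 M. pH = -log(2.7697e-04) = 3.56.

pH = 3.56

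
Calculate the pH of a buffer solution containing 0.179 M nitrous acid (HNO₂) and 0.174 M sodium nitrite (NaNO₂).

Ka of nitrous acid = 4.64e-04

pKa = -log(4.64e-04) = 3.33. pH = pKa + log([A⁻]/[HA]) = 3.33 + log(0.174/0.179)

pH = 3.32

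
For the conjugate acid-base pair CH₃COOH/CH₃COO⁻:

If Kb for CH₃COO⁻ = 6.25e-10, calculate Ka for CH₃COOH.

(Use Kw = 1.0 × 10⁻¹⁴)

For a conjugate pair Ka × Kb = Kw, so Ka = Kw/Kb = 1.0 × 10⁻¹⁴ / 6.25e-10 = 1.60e-05.

K_a = 1.60e-05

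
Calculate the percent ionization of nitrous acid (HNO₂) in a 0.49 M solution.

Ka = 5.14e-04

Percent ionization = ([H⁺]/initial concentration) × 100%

Using Ka equilibrium: x² + Ka×x - Ka×C = 0. Solving: [H⁺] = 1.5615e-02. Percent = (1.5615e-02/0.49) × 100

Percent ionization = 3.19%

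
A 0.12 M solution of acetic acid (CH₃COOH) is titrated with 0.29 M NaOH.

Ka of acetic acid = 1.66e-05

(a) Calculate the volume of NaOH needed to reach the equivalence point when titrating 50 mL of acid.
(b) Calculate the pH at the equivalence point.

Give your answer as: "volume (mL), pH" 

moles acid = 0.12 × 50/1000 = 0.006 mol; V_base = moles/0.29 × 1000 = 20.7 mL. At equivalence only the conjugate base is present: [A⁻] = 0.006/0.071 = 8.4878e-02 M. Kb = Kw/Ka = 6.02e-10; [OH⁻] = √(Kb × [A⁻]) = 7.1506e-06; pOH = 5.15; pH = 14 - pOH = 8.85.

V = 20.7 mL, pH = 8.85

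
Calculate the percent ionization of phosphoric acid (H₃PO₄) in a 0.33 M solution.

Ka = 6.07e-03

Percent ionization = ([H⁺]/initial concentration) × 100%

Using Ka equilibrium: x² + Ka×x - Ka×C = 0. Solving: [H⁺] = 4.1824e-02. Percent = (4.1824e-02/0.33) × 100

Percent ionization = 12.7%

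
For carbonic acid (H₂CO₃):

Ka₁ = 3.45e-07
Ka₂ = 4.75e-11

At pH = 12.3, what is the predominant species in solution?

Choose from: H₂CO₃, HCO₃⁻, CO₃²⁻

pKa₁ = 6.46, pKa₂ = 10.32. For a polyprotic acid the predominant species crosses at each pKa: below pKa_n the protonated form dominates, above it the deprotonated form does. At pH = 12.3, the predominant species is CO₃²⁻.

CO₃²⁻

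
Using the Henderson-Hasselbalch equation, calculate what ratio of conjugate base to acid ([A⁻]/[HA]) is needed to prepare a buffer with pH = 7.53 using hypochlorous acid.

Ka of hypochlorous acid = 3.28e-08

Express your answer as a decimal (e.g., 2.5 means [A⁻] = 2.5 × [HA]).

pKa = -log(3.28e-08) = 7.4841. pH = pKa + log([A⁻]/[HA]), so log([A⁻]/[HA]) = pH − pKa = 7.53 − 7.4841 = 0.0459. [A⁻]/[HA] = 10^(0.0459) = 1.11

[A⁻]/[HA] = 1.11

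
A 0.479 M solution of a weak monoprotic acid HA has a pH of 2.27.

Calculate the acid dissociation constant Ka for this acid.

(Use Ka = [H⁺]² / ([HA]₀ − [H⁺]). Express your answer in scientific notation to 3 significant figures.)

[H⁺] = 10^(−pH) = 10^(−2.27) = 5.370e-03 M. For HA ⇌ H⁺ + A⁻, Ka = [H⁺][A⁻]/[HA] = [H⁺]² / ([HA]₀ − [H⁺]) = (5.370e-03)² / (0.479 − 5.370e-03) = 6.09e-05.

K_a = 6.09e-05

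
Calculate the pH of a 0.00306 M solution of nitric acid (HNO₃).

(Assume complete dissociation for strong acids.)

[H⁺] = 0.00306 M for strong acid. pH = -log[H⁺] = -log(0.00306)

pH = 2.51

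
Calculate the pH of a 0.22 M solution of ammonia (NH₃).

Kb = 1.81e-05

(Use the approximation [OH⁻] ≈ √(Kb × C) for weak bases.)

[OH⁻] = √(Kb × C) = √(1.81e-05 × 0.22) = 1.9955e-03. pOH = 2.70, pH = 14 - pOH

pH = 11.30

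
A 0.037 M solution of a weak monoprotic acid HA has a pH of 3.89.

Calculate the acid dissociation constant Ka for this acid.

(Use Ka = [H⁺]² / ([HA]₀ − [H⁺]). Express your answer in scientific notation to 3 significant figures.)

[H⁺] = 10^(−pH) = 10^(−3.89) = 1.288e-04 M. For HA ⇌ H⁺ + A⁻, Ka = [H⁺][A⁻]/[HA] = [H⁺]² / ([HA]₀ − [H⁺]) = (1.288e-04)² / (0.037 − 1.288e-04) = 4.50e-07.

K_a = 4.50e-07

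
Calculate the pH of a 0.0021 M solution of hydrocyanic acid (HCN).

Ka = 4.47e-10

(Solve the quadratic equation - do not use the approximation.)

x² + Ka×x - Ka×C = 0. Using quadratic formula: [H⁺] = 9.6864e-07

pH = 6.01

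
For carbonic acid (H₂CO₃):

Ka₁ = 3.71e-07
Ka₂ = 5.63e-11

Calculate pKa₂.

pKa₂ = -log(Ka₂) = -log(5.63e-11) = 10.25.

pK_{a2} = 10.25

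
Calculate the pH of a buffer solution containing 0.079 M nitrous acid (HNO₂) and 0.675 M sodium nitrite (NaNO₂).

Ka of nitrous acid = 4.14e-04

pKa = -log(4.14e-04) = 3.38. pH = pKa + log([A⁻]/[HA]) = 3.38 + log(0.675/0.079)

pH = 4.31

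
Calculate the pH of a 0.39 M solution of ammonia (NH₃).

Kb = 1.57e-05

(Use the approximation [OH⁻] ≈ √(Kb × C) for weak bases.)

[OH⁻] = √(Kb × C) = √(1.57e-05 × 0.39) = 2.4745e-03. pOH = 2.61, pH = 14 - pOH

pH = 11.39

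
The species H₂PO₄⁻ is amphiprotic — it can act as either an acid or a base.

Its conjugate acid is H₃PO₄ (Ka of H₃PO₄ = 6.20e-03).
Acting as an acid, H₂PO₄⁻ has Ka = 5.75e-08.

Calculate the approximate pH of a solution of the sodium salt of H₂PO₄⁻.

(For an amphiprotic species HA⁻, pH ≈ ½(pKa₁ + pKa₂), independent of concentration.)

pKa₁ = -log(6.20e-03) = 2.21; pKa₂ = -log(5.75e-08) = 7.24. For an amphiprotic species, pH ≈ ½(pKa₁ + pKa₂) = ½(2.21 + 7.24) = 4.72.

pH = 4.72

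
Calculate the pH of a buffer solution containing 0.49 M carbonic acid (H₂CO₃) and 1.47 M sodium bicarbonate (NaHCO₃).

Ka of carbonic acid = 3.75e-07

pKa = -log(3.75e-07) = 6.43. pH = pKa + log([A⁻]/[HA]) = 6.43 + log(1.47/0.49)

pH = 6.90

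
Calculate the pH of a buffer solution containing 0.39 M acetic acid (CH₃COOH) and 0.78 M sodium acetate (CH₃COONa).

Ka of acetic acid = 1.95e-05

pKa = -log(1.95e-05) = 4.71. pH = pKa + log([A⁻]/[HA]) = 4.71 + log(0.78/0.39)

pH = 5.01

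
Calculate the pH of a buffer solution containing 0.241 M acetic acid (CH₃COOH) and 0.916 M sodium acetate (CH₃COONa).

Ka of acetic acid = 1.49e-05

pKa = -log(1.49e-05) = 4.83. pH = pKa + log([A⁻]/[HA]) = 4.83 + log(0.916/0.241)

pH = 5.41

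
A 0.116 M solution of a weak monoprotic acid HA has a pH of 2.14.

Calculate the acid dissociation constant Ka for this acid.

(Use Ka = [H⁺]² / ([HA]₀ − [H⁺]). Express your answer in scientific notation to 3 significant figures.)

[H⁺] = 10^(−pH) = 10^(−2.14) = 7.244e-03 M. For HA ⇌ H⁺ + A⁻, Ka = [H⁺][A⁻]/[HA] = [H⁺]² / ([HA]₀ − [H⁺]) = (7.244e-03)² / (0.116 − 7.244e-03) = 4.83e-04.

K_a = 4.83e-04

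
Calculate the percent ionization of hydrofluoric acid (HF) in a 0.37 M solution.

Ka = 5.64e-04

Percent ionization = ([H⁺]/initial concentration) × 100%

Using Ka equilibrium: x² + Ka×x - Ka×C = 0. Solving: [H⁺] = 1.4167e-02. Percent = (1.4167e-02/0.37) × 100

Percent ionization = 3.83%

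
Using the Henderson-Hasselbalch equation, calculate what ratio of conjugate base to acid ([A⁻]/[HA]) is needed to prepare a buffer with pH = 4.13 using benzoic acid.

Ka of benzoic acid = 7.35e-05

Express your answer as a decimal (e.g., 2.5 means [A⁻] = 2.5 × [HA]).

pKa = -log(7.35e-05) = 4.1337. pH = pKa + log([A⁻]/[HA]), so log([A⁻]/[HA]) = pH − pKa = 4.13 − 4.1337 = -0.0037. [A⁻]/[HA] = 10^(-0.0037) = 0.991

[A⁻]/[HA] = 0.991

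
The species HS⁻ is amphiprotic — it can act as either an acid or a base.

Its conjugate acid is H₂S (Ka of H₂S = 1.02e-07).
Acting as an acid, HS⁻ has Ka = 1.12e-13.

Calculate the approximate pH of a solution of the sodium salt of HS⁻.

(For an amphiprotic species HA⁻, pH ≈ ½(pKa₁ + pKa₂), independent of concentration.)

pKa₁ = -log(1.02e-07) = 6.99; pKa₂ = -log(1.12e-13) = 12.95. For an amphiprotic species, pH ≈ ½(pKa₁ + pKa₂) = ½(6.99 + 12.95) = 9.97.

pH = 9.97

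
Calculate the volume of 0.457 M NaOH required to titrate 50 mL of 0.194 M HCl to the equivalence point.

At equivalence: moles acid = moles base. moles HCl = 0.194 × 50/1000 = 0.0097 mol. V_base = moles / 0.457 × 1000 = 21.2 mL.

V_{base} = 21.2 mL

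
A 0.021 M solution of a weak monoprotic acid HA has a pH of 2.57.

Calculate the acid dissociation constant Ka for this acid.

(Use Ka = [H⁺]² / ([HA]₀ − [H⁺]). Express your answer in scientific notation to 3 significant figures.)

[H⁺] = 10^(−pH) = 10^(−2.57) = 2.692e-03 M. For HA ⇌ H⁺ + A⁻, Ka = [H⁺][A⁻]/[HA] = [H⁺]² / ([HA]₀ − [H⁺]) = (2.692e-03)² / (0.021 − 2.692e-03) = 3.96e-04.

K_a = 3.96e-04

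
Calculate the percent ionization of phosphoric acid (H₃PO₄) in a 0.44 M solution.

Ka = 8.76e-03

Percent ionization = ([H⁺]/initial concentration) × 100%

Using Ka equilibrium: x² + Ka×x - Ka×C = 0. Solving: [H⁺] = 5.7858e-02. Percent = (5.7858e-02/0.44) × 100

Percent ionization = 13.1%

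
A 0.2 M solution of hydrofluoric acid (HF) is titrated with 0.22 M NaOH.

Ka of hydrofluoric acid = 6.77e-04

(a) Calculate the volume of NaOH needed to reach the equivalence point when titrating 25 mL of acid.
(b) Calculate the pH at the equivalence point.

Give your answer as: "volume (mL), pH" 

moles acid = 0.2 × 25/1000 = 0.005 mol; V_base = moles/0.22 × 1000 = 22.7 mL. At equivalence only the conjugate base is present: [A⁻] = 0.005/0.048 = 1.0476e-01 M. Kb = Kw/Ka = 1.48e-11; [OH⁻] = √(Kb × [A⁻]) = 1.2440e-06; pOH = 5.91; pH = 14 - pOH = 8.09.

V = 22.7 mL, pH = 8.09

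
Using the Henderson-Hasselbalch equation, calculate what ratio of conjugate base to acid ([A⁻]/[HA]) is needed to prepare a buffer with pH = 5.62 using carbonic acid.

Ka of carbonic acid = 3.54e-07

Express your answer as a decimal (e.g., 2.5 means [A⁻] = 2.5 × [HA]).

pKa = -log(3.54e-07) = 6.4510. pH = pKa + log([A⁻]/[HA]), so log([A⁻]/[HA]) = pH − pKa = 5.62 − 6.4510 = -0.8310. [A⁻]/[HA] = 10^(-0.8310) = 0.148

[A⁻]/[HA] = 0.148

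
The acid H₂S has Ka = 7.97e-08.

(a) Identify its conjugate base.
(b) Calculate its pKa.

(a) The conjugate base is formed by removing one H⁺ from H₂S, giving HS⁻. (b) pKa = -log(Ka) = -log(7.97e-08) = 7.10.

Conjugate base: HS⁻; pK_a = 7.10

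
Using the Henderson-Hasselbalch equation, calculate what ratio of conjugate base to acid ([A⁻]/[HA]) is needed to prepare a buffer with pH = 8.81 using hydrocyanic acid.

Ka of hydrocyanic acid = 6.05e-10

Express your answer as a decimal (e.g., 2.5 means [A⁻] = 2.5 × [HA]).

pKa = -log(6.05e-10) = 9.2182. pH = pKa + log([A⁻]/[HA]), so log([A⁻]/[HA]) = pH − pKa = 8.81 − 9.2182 = -0.4082. [A⁻]/[HA] = 10^(-0.4082) = 0.391

[A⁻]/[HA] = 0.391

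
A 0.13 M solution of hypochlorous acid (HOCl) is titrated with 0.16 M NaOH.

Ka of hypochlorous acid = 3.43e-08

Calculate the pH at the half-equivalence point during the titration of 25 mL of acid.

At half-equivalence [HA] = [A⁻], so Henderson-Hasselbalch gives pH = pKa = -log(3.43e-08) = 7.46.

pH = pKa = 7.46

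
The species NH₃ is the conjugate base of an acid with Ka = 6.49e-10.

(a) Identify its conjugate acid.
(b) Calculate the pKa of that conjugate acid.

(a) The conjugate acid is formed by adding one H⁺ to NH₃, giving NH₄⁺. (b) pKa = -log(Ka) = -log(6.49e-10) = 9.19.

Conjugate acid: NH₄⁺; pK_a = 9.19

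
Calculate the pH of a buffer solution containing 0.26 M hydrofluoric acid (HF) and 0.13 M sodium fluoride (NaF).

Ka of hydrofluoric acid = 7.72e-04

pKa = -log(7.72e-04) = 3.11. pH = pKa + log([A⁻]/[HA]) = 3.11 + log(0.13/0.26)

pH = 2.81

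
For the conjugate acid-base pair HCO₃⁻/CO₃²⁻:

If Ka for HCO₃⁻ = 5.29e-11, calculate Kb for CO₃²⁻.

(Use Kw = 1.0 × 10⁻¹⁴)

For a conjugate pair Ka × Kb = Kw, so Kb = Kw/Ka = 1.0 × 10⁻¹⁴ / 5.29e-11 = 1.89e-04.

K_b = 1.89e-04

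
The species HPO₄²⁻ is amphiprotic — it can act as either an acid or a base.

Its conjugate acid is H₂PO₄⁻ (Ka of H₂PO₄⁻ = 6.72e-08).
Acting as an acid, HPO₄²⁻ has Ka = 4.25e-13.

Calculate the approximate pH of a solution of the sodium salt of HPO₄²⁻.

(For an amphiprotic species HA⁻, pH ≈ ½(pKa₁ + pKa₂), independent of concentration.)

pKa₁ = -log(6.72e-08) = 7.17; pKa₂ = -log(4.25e-13) = 12.37. For an amphiprotic species, pH ≈ ½(pKa₁ + pKa₂) = ½(7.17 + 12.37) = 9.77.

pH = 9.77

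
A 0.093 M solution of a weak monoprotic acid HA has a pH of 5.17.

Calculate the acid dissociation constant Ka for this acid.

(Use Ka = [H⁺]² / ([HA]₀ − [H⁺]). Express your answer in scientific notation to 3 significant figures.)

[H⁺] = 10^(−pH) = 10^(−5.17) = 6.761e-06 M. For HA ⇌ H⁺ + A⁻, Ka = [H⁺][A⁻]/[HA] = [H⁺]² / ([HA]₀ − [H⁺]) = (6.761e-06)² / (0.093 − 6.761e-06) = 4.92e-10.

K_a = 4.92e-10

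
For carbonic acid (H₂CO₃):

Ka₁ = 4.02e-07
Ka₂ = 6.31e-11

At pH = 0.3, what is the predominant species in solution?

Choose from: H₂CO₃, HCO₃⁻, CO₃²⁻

pKa₁ = 6.40, pKa₂ = 10.20. For a polyprotic acid the predominant species crosses at each pKa: below pKa_n the protonated form dominates, above it the deprotonated form does. At pH = 0.3, the predominant species is H₂CO₃.

H₂CO₃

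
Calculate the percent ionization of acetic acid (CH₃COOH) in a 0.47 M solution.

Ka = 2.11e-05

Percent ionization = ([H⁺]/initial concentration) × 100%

Using Ka equilibrium: x² + Ka×x - Ka×C = 0. Solving: [H⁺] = 3.1386e-03. Percent = (3.1386e-03/0.47) × 100

Percent ionization = 0.668%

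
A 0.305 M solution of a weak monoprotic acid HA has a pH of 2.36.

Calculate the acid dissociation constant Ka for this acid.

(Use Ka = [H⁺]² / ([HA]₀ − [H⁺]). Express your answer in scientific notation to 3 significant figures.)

[H⁺] = 10^(−pH) = 10^(−2.36) = 4.365e-03 M. For HA ⇌ H⁺ + A⁻, Ka = [H⁺][A⁻]/[HA] = [H⁺]² / ([HA]₀ − [H⁺]) = (4.365e-03)² / (0.305 − 4.365e-03) = 6.34e-05.

K_a = 6.34e-05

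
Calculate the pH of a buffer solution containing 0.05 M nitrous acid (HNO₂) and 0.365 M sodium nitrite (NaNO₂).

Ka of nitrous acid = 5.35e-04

pKa = -log(5.35e-04) = 3.27. pH = pKa + log([A⁻]/[HA]) = 3.27 + log(0.365/0.05)

pH = 4.13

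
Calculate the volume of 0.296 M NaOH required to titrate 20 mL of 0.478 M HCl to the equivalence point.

At equivalence: moles acid = moles base. moles HCl = 0.478 × 20/1000 = 0.00956 mol. V_base = moles / 0.296 × 1000 = 32.3 mL.

V_{base} = 32.3 mL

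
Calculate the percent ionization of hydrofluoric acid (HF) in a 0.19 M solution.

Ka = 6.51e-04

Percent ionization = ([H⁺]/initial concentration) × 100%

Using Ka equilibrium: x² + Ka×x - Ka×C = 0. Solving: [H⁺] = 1.0801e-02. Percent = (1.0801e-02/0.19) × 100

Percent ionization = 5.68%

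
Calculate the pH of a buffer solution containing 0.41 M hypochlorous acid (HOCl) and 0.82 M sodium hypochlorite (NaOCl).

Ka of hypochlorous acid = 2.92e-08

pKa = -log(2.92e-08) = 7.53. pH = pKa + log([A⁻]/[HA]) = 7.53 + log(0.82/0.41)

pH = 7.84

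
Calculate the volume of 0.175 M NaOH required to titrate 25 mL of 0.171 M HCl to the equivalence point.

At equivalence: moles acid = moles base. moles HCl = 0.171 × 25/1000 = 0.004275 mol. V_base = moles / 0.175 × 1000 = 24.4 mL.

V_{base} = 24.4 mL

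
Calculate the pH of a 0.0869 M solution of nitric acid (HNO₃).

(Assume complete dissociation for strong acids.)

[H⁺] = 0.0869 M for strong acid. pH = -log[H⁺] = -log(0.0869)

pH = 1.06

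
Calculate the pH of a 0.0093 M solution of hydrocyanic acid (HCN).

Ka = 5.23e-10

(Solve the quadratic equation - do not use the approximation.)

x² + Ka×x - Ka×C = 0. Using quadratic formula: [H⁺] = 2.2052e-06

pH = 5.66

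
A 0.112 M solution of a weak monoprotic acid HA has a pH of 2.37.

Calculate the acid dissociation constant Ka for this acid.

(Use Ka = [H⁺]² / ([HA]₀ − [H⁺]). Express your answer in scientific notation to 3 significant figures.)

[H⁺] = 10^(−pH) = 10^(−2.37) = 4.266e-03 M. For HA ⇌ H⁺ + A⁻, Ka = [H⁺][A⁻]/[HA] = [H⁺]² / ([HA]₀ − [H⁺]) = (4.266e-03)² / (0.112 − 4.266e-03) = 1.69e-04.

K_a = 1.69e-04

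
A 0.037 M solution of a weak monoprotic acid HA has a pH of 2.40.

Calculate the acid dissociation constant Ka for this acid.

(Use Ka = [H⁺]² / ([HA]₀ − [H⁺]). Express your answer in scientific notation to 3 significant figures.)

[H⁺] = 10^(−pH) = 10^(−2.40) = 3.981e-03 M. For HA ⇌ H⁺ + A⁻, Ka = [H⁺][A⁻]/[HA] = [H⁺]² / ([HA]₀ − [H⁺]) = (3.981e-03)² / (0.037 − 3.981e-03) = 4.80e-04.

K_a = 4.80e-04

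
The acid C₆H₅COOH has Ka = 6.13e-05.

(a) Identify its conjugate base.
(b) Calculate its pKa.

(a) The conjugate base is formed by removing one H⁺ from C₆H₅COOH, giving C₆H₅COO⁻. (b) pKa = -log(Ka) = -log(6.13e-05) = 4.21.

Conjugate base: C₆H₅COO⁻; pK_a = 4.21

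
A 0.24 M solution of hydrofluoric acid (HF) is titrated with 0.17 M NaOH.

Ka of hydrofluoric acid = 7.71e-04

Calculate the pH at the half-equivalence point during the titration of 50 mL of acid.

At half-equivalence [HA] = [A⁻], so Henderson-Hasselbalch gives pH = pKa = -log(7.71e-04) = 3.11.

pH = pKa = 3.11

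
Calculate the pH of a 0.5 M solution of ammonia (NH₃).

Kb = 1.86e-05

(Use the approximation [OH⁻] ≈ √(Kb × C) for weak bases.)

[OH⁻] = √(Kb × C) = √(1.86e-05 × 0.5) = 3.0496e-03. pOH = 2.52, pH = 14 - pOH

pH = 11.48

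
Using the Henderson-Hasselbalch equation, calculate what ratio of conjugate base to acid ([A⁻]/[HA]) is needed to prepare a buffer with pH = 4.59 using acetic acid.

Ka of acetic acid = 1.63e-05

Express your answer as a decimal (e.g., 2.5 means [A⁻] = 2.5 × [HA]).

pKa = -log(1.63e-05) = 4.7878. pH = pKa + log([A⁻]/[HA]), so log([A⁻]/[HA]) = pH − pKa = 4.59 − 4.7878 = -0.1978. [A⁻]/[HA] = 10^(-0.1978) = 0.634

[A⁻]/[HA] = 0.634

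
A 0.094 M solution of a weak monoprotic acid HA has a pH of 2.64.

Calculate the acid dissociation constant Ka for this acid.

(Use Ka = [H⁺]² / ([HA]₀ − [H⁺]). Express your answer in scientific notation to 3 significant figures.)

[H⁺] = 10^(−pH) = 10^(−2.64) = 2.291e-03 M. For HA ⇌ H⁺ + A⁻, Ka = [H⁺][A⁻]/[HA] = [H⁺]² / ([HA]₀ − [H⁺]) = (2.291e-03)² / (0.094 − 2.291e-03) = 5.72e-05.

K_a = 5.72e-05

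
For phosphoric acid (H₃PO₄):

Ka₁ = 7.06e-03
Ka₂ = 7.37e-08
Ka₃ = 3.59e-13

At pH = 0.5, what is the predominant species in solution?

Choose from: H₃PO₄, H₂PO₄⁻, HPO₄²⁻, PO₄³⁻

pKa₁ = 2.15, pKa₂ = 7.13, pKa₃ = 12.44. For a polyprotic acid the predominant species crosses at each pKa: below pKa_n the protonated form dominates, above it the deprotonated form does. At pH = 0.5, the predominant species is H₃PO₄.

H₃PO₄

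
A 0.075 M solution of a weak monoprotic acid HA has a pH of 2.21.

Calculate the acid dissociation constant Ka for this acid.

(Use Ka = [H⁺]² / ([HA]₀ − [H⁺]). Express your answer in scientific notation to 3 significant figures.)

[H⁺] = 10^(−pH) = 10^(−2.21) = 6.166e-03 M. For HA ⇌ H⁺ + A⁻, Ka = [H⁺][A⁻]/[HA] = [H⁺]² / ([HA]₀ − [H⁺]) = (6.166e-03)² / (0.075 − 6.166e-03) = 5.52e-04.

K_a = 5.52e-04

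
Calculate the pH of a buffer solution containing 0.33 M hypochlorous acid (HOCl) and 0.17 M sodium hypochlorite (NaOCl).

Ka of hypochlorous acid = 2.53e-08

pKa = -log(2.53e-08) = 7.60. pH = pKa + log([A⁻]/[HA]) = 7.60 + log(0.17/0.33)

pH = 7.31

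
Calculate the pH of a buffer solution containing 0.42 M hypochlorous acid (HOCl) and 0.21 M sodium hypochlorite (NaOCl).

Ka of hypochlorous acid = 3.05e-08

pKa = -log(3.05e-08) = 7.52. pH = pKa + log([A⁻]/[HA]) = 7.52 + log(0.21/0.42)

pH = 7.21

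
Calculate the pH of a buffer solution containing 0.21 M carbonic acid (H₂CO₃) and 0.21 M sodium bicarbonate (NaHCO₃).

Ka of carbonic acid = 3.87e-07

pKa = -log(3.87e-07) = 6.41. pH = pKa + log([A⁻]/[HA]) = 6.41 + log(0.21/0.21)

pH = 6.41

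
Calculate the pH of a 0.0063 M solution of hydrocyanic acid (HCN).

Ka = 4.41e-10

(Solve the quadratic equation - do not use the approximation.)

x² + Ka×x - Ka×C = 0. Using quadratic formula: [H⁺] = 1.6666e-06

pH = 5.78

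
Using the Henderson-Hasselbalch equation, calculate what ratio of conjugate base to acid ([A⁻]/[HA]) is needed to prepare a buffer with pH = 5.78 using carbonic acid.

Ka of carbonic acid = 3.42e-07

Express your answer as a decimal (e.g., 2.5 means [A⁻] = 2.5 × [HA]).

pKa = -log(3.42e-07) = 6.4660. pH = pKa + log([A⁻]/[HA]), so log([A⁻]/[HA]) = pH − pKa = 5.78 − 6.4660 = -0.6860. [A⁻]/[HA] = 10^(-0.6860) = 0.206

[A⁻]/[HA] = 0.206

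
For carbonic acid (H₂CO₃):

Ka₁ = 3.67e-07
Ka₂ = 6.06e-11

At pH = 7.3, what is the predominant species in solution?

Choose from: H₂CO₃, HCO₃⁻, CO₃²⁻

pKa₁ = 6.44, pKa₂ = 10.22. For a polyprotic acid the predominant species crosses at each pKa: below pKa_n the protonated form dominates, above it the deprotonated form does. At pH = 7.3, the predominant species is HCO₃⁻.

HCO₃⁻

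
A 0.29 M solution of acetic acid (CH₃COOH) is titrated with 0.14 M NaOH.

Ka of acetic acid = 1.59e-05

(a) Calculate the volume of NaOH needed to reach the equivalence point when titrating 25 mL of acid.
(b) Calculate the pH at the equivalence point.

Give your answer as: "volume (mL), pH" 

moles acid = 0.29 × 25/1000 = 0.00725 mol; V_base = moles/0.14 × 1000 = 51.8 mL. At equivalence only the conjugate base is present: [A⁻] = 0.00725/0.077 = 9.4419e-02 M. Kb = Kw/Ka = 6.29e-10; [OH⁻] = √(Kb × [A⁻]) = 7.7060e-06; pOH = 5.11; pH = 14 - pOH = 8.89.

V = 51.8 mL, pH = 8.89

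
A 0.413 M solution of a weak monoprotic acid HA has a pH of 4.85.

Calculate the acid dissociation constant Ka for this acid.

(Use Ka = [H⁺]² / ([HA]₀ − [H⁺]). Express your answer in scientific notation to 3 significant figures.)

[H⁺] = 10^(−pH) = 10^(−4.85) = 1.413e-05 M. For HA ⇌ H⁺ + A⁻, Ka = [H⁺][A⁻]/[HA] = [H⁺]² / ([HA]₀ − [H⁺]) = (1.413e-05)² / (0.413 − 1.413e-05) = 4.83e-10.

K_a = 4.83e-10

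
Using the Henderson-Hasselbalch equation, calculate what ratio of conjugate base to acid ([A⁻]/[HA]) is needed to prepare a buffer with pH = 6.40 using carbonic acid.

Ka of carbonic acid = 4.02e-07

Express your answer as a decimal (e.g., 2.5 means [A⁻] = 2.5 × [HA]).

pKa = -log(4.02e-07) = 6.3958. pH = pKa + log([A⁻]/[HA]), so log([A⁻]/[HA]) = pH − pKa = 6.40 − 6.3958 = 0.0042. [A⁻]/[HA] = 10^(0.0042) = 1.01

[A⁻]/[HA] = 1.01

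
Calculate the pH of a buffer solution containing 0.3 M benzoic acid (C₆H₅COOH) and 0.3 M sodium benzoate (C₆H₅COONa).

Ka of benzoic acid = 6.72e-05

pKa = -log(6.72e-05) = 4.17. pH = pKa + log([A⁻]/[HA]) = 4.17 + log(0.3/0.3)

pH = 4.17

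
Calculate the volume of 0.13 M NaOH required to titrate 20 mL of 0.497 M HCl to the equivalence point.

At equivalence: moles acid = moles base. moles HCl = 0.497 × 20/1000 = 0.00994 mol. V_base = moles / 0.13 × 1000 = 76.5 mL.

V_{base} = 76.5 mL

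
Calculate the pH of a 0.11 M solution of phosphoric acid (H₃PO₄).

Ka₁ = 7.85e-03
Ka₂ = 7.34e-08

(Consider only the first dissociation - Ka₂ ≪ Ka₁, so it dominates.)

First dissociation dominates. From Ka₁ = [H⁺][HA⁻]/[H₂A], x² + Ka₁·x − Ka₁·C = 0 with C = 0.11 M and Ka₁ = 7.85e-03. Solving: [H⁺] = (−Ka₁ + √(Ka₁² + 4·Ka₁·C)) / 2 = 2.5721e-02 M. pH = -log(2.5721e-02) = 1.59.

pH = 1.59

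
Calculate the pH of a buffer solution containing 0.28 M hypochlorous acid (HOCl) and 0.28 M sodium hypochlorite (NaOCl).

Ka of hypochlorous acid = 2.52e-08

pKa = -log(2.52e-08) = 7.60. pH = pKa + log([A⁻]/[HA]) = 7.60 + log(0.28/0.28)

pH = 7.60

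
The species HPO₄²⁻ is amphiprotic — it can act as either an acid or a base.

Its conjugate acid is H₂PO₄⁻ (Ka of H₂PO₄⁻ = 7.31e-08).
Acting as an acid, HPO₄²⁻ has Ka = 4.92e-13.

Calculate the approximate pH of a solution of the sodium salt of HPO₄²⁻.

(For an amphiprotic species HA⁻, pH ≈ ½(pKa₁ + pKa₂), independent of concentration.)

pKa₁ = -log(7.31e-08) = 7.14; pKa₂ = -log(4.92e-13) = 12.31. For an amphiprotic species, pH ≈ ½(pKa₁ + pKa₂) = ½(7.14 + 12.31) = 9.72.

pH = 9.72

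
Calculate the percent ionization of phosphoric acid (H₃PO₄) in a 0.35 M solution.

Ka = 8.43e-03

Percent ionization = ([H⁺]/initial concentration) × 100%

Using Ka equilibrium: x² + Ka×x - Ka×C = 0. Solving: [H⁺] = 5.0267e-02. Percent = (5.0267e-02/0.35) × 100

Percent ionization = 14.4%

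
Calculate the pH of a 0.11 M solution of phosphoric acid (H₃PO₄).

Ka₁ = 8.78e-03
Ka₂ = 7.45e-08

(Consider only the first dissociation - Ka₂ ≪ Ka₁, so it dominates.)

First dissociation dominates. From Ka₁ = [H⁺][HA⁻]/[H₂A], x² + Ka₁·x − Ka₁·C = 0 with C = 0.11 M and Ka₁ = 8.78e-03. Solving: [H⁺] = (−Ka₁ + √(Ka₁² + 4·Ka₁·C)) / 2 = 2.6996e-02 M. pH = -log(2.6996e-02) = 1.57.

pH = 1.57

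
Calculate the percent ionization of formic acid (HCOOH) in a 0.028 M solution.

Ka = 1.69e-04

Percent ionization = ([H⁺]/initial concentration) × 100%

Using Ka equilibrium: x² + Ka×x - Ka×C = 0. Solving: [H⁺] = 2.0925e-03. Percent = (2.0925e-03/0.028) × 100

Percent ionization = 7.47%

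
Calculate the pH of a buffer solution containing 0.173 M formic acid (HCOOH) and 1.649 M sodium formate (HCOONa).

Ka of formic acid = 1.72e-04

pKa = -log(1.72e-04) = 3.76. pH = pKa + log([A⁻]/[HA]) = 3.76 + log(1.649/0.173)

pH = 4.74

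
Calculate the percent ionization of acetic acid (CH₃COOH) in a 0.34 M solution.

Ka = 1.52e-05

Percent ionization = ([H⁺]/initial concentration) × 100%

Using Ka equilibrium: x² + Ka×x - Ka×C = 0. Solving: [H⁺] = 2.2657e-03. Percent = (2.2657e-03/0.34) × 100

Percent ionization = 0.666%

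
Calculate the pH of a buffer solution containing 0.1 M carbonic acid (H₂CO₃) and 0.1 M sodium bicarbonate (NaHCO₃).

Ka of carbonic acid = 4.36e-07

pKa = -log(4.36e-07) = 6.36. pH = pKa + log([A⁻]/[HA]) = 6.36 + log(0.1/0.1)

pH = 6.36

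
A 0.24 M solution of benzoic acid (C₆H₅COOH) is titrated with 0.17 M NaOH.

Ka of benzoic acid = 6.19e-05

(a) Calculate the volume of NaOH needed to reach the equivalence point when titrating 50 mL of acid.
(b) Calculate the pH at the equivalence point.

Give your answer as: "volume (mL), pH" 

moles acid = 0.24 × 50/1000 = 0.012 mol; V_base = moles/0.17 × 1000 = 70.6 mL. At equivalence only the conjugate base is present: [A⁻] = 0.012/0.121 = 9.9512e-02 M. Kb = Kw/Ka = 1.62e-10; [OH⁻] = √(Kb × [A⁻]) = 4.0095e-06; pOH = 5.40; pH = 14 - pOH = 8.60.

V = 70.6 mL, pH = 8.60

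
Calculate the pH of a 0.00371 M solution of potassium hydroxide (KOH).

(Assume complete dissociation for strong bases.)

[OH⁻] = 0.00371 M for strong base. pOH = -log[OH⁻] = 2.43, pH = 14 - pOH

pH = 11.57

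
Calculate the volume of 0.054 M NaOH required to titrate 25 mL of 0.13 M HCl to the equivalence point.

At equivalence: moles acid = moles base. moles HCl = 0.13 × 25/1000 = 0.00325 mol. V_base = moles / 0.054 × 1000 = 60.2 mL.

V_{base} = 60.2 mL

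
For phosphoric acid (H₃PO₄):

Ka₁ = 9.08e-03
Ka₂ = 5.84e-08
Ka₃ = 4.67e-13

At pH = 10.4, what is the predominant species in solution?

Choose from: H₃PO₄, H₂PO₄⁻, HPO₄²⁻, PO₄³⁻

pKa₁ = 2.04, pKa₂ = 7.23, pKa₃ = 12.33. For a polyprotic acid the predominant species crosses at each pKa: below pKa_n the protonated form dominates, above it the deprotonated form does. At pH = 10.4, the predominant species is HPO₄²⁻.

HPO₄²⁻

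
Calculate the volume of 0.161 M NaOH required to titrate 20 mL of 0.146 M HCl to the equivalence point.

At equivalence: moles acid = moles base. moles HCl = 0.146 × 20/1000 = 0.00292 mol. V_base = moles / 0.161 × 1000 = 18.1 mL.

V_{base} = 18.1 mL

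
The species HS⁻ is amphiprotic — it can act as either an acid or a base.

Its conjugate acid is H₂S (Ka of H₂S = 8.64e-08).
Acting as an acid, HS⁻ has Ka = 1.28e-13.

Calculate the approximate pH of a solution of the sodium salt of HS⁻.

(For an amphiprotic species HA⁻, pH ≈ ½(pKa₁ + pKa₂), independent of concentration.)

pKa₁ = -log(8.64e-08) = 7.06; pKa₂ = -log(1.28e-13) = 12.89. For an amphiprotic species, pH ≈ ½(pKa₁ + pKa₂) = ½(7.06 + 12.89) = 9.98.

pH = 9.98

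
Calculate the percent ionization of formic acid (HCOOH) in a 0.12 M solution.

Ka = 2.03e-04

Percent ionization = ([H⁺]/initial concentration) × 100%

Using Ka equilibrium: x² + Ka×x - Ka×C = 0. Solving: [H⁺] = 4.8351e-03. Percent = (4.8351e-03/0.12) × 100

Percent ionization = 4.03%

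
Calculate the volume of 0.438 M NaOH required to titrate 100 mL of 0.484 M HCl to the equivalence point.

At equivalence: moles acid = moles base. moles HCl = 0.484 × 100/1000 = 0.0484 mol. V_base = moles / 0.438 × 1000 = 110.5 mL.

V_{base} = 110.5 mL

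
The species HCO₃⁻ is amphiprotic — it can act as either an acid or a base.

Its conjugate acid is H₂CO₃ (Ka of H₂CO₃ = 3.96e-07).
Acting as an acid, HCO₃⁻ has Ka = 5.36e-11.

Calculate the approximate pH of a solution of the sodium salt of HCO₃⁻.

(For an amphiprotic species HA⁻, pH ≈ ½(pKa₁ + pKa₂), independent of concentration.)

pKa₁ = -log(3.96e-07) = 6.40; pKa₂ = -log(5.36e-11) = 10.27. For an amphiprotic species, pH ≈ ½(pKa₁ + pKa₂) = ½(6.40 + 10.27) = 8.34.

pH = 8.34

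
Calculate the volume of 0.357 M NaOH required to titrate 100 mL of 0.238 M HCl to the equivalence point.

At equivalence: moles acid = moles base. moles HCl = 0.238 × 100/1000 = 0.0238 mol. V_base = moles / 0.357 × 1000 = 66.7 mL.

V_{base} = 66.7 mL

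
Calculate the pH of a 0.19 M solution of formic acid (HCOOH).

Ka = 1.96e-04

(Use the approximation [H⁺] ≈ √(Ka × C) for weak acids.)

[H⁺] = √(Ka × C) = √(1.96e-04 × 0.19) = 6.1025e-03. pH = -log(6.1025e-03)

pH = 2.21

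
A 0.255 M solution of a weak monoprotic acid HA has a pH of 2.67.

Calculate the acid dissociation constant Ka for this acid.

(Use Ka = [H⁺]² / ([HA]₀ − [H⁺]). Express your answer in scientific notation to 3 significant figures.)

[H⁺] = 10^(−pH) = 10^(−2.67) = 2.138e-03 M. For HA ⇌ H⁺ + A⁻, Ka = [H⁺][A⁻]/[HA] = [H⁺]² / ([HA]₀ − [H⁺]) = (2.138e-03)² / (0.255 − 2.138e-03) = 1.81e-05.

K_a = 1.81e-05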